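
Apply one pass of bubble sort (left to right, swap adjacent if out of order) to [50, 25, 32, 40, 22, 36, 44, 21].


After one pass: [25, 32, 40, 22, 36, 44, 21, 50]


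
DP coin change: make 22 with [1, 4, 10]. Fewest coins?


dp[0]=0; dp[i]=1+min(dp[i-c] for c in coins)
...dp[17]=5, dp[18]=3, dp[19]=4, dp[20]=2, dp[21]=3, dp[22]=4
Minimum coins for 22 = 4


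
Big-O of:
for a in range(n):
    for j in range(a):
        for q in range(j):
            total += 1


Per nesting level: O(n) * O(n) [triangular over a] * O(n) [triangular over j] = O(n^3)
Complexity: O(n^3)


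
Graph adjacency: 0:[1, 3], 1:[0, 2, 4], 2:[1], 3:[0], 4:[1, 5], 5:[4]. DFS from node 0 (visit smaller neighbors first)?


DFS stack-based: start with [0]
Visit order: [0, 1, 2, 4, 5, 3]


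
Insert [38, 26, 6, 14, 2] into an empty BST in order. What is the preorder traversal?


Root = 38; build tree by BST insertion.
Preorder traversal: [38, 26, 6, 2, 14]


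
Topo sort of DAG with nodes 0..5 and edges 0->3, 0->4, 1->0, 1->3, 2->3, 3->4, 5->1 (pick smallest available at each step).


Kahn's algorithm, process smallest node first
Order: [2, 5, 1, 0, 3, 4]


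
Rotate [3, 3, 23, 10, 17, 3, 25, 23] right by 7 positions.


Right rotate by 7: [3, 23, 10, 17, 3, 25, 23, 3]


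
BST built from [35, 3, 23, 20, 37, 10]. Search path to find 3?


BST root = 35
Search for 3: compare at each node
Path: [35, 3]


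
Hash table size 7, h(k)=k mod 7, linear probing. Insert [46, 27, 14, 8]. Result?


Insertions: 46->slot 4; 27->slot 6; 14->slot 0; 8->slot 1
Table: [14, 8, None, None, 46, None, 27]


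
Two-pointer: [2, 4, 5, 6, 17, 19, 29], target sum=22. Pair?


Two pointers: lo=0, hi=6
Found pair: (5, 17) summing to 22


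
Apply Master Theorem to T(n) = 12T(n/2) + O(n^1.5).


a=12, b=2, c=1.5. log_2(12)=3.585 > c=1.5. Case 1: O(n^log_b(a)) = O(n^3.585)
Complexity: O(n^3.585)


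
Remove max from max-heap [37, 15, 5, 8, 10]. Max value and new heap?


Max = 37
Replace root with last, heapify down
Resulting heap: [15, 10, 5, 8]


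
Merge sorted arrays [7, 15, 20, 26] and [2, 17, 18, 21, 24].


Compare heads, take smaller each step.
Merged: [2, 7, 15, 17, 18, 20, 21, 24, 26]


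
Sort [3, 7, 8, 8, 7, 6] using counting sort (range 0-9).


Count array: [0, 0, 0, 1, 0, 0, 1, 2, 2, 0]
Reconstruct: [3, 6, 7, 7, 8, 8]


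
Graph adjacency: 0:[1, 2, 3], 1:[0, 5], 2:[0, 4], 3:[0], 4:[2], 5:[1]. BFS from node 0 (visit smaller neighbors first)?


BFS queue: start with [0]
Visit order: [0, 1, 2, 3, 5, 4]


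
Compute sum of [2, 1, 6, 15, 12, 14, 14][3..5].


Prefix sums: [0, 2, 3, 9, 24, 36, 50, 64]
Sum[3..5] = prefix[6] - prefix[3] = 50 - 9 = 41


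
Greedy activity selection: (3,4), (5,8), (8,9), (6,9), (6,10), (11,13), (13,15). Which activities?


Greedy: pick earliest-ending, then skip overlaps.
Selected (5 activities): [(3, 4), (5, 8), (8, 9), (11, 13), (13, 15)]


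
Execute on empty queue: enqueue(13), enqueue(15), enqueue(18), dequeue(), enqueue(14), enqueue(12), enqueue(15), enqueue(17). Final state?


enqueue(13) -> [13]
enqueue(15) -> [13, 15]
enqueue(18) -> [13, 15, 18]
dequeue() returns 13 -> [15, 18]
enqueue(14) -> [15, 18, 14]
enqueue(12) -> [15, 18, 14, 12]
enqueue(15) -> [15, 18, 14, 12, 15]
enqueue(17) -> [15, 18, 14, 12, 15, 17]
Final queue (front to back): [15, 18, 14, 12, 15, 17]


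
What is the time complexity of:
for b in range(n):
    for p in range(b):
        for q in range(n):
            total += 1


Per nesting level: O(n) * O(n) [triangular over b] * O(n) = O(n^3)
Complexity: O(n^3)


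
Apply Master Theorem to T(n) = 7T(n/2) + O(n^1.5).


a=7, b=2, c=1.5. log_2(7)=2.807 > c=1.5. Case 1: O(n^log_b(a)) = O(n^2.807)
Complexity: O(n^2.807)


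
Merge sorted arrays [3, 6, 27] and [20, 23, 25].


Compare heads, take smaller each step.
Merged: [3, 6, 20, 23, 25, 27]


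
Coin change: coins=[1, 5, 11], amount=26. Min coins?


dp[0]=0; dp[i]=1+min(dp[i-c] for c in coins)
...dp[21]=3, dp[22]=2, dp[23]=3, dp[24]=4, dp[25]=5, dp[26]=4
Minimum coins for 26 = 4


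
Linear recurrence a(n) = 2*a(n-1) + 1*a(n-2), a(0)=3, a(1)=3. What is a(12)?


Build bottom-up:
...a(10)=10089, a(11)=24357, a(12)=2*24357+1*10089=58803


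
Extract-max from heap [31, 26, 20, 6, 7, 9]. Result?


Max = 31
Replace root with last, heapify down
Resulting heap: [26, 9, 20, 6, 7]


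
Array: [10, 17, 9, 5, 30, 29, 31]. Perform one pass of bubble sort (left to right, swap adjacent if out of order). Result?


After one pass: [10, 9, 5, 17, 29, 30, 31]


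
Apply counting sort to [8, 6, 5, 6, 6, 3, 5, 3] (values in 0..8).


Count array: [0, 0, 0, 2, 0, 2, 3, 0, 1]
Reconstruct: [3, 3, 5, 5, 6, 6, 6, 8]


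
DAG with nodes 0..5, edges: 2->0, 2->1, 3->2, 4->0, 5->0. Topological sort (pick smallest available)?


Kahn's algorithm, process smallest node first
Order: [3, 2, 1, 4, 5, 0]


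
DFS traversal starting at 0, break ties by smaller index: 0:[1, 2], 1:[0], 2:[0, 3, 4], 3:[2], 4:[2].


DFS stack-based: start with [0]
Visit order: [0, 1, 2, 3, 4]


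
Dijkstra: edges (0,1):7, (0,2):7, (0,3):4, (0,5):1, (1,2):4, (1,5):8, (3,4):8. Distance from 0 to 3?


Dijkstra from 0:
Distances: {0: 0, 1: 7, 2: 7, 3: 4, 4: 12, 5: 1}
Shortest distance to 3 = 4, path = [0, 3]


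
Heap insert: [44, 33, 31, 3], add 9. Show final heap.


Append 9: [44, 33, 31, 3, 9]
Bubble up: no swaps needed
Result: [44, 33, 31, 3, 9]


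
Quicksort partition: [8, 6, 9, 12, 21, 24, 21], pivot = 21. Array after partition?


Elements <= 21 go left of pivot.
Result: [8, 6, 9, 12, 21, 21, 24], pivot at index 5


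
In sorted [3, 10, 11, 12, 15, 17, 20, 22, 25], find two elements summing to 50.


Two pointers: lo=0, hi=8
No pair sums to 50


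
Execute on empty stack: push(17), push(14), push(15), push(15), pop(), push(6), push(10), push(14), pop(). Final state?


push(17) -> [17]
push(14) -> [17, 14]
push(15) -> [17, 14, 15]
push(15) -> [17, 14, 15, 15]
pop() returns 15 -> [17, 14, 15]
push(6) -> [17, 14, 15, 6]
push(10) -> [17, 14, 15, 6, 10]
push(14) -> [17, 14, 15, 6, 10, 14]
pop() returns 14 -> [17, 14, 15, 6, 10]
Final stack (bottom to top): [17, 14, 15, 6, 10]


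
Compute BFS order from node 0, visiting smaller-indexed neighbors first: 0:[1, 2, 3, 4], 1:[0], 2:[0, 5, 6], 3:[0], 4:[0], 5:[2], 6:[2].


BFS queue: start with [0]
Visit order: [0, 1, 2, 3, 4, 5, 6]


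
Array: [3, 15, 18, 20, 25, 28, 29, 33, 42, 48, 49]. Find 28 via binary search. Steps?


Search for 28:
[0,10] mid=5 arr[5]=28
Total: 1 comparisons


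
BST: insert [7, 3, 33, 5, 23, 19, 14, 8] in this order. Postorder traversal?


Root = 7; build tree by BST insertion.
Postorder traversal: [5, 3, 8, 14, 19, 23, 33, 7]


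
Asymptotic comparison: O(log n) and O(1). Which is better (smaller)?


constant grows slower than logarithmic
O(1) is asymptotically smaller; O(log n) grows faster


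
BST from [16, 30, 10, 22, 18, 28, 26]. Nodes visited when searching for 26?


BST root = 16
Search for 26: compare at each node
Path: [16, 30, 22, 28, 26]


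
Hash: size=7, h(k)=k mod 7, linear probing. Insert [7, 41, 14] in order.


Insertions: 7->slot 0; 41->slot 6; 14->slot 1
Table: [7, 14, None, None, None, None, 41]


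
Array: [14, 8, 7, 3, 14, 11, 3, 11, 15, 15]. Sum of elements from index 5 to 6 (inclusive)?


Prefix sums: [0, 14, 22, 29, 32, 46, 57, 60, 71, 86, 101]
Sum[5..6] = prefix[7] - prefix[5] = 60 - 46 = 14


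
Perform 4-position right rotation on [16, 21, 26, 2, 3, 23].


Right rotate by 4: [26, 2, 3, 23, 16, 21]


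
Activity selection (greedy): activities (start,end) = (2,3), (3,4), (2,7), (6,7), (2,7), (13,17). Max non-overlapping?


Greedy: pick earliest-ending, then skip overlaps.
Selected (4 activities): [(2, 3), (3, 4), (6, 7), (13, 17)]


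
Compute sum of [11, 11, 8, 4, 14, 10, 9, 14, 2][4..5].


Prefix sums: [0, 11, 22, 30, 34, 48, 58, 67, 81, 83]
Sum[4..5] = prefix[6] - prefix[4] = 58 - 34 = 24


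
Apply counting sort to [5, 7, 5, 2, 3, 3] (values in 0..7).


Count array: [0, 0, 1, 2, 0, 2, 0, 1]
Reconstruct: [2, 3, 3, 5, 5, 7]


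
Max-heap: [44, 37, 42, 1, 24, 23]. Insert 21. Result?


Append 21: [44, 37, 42, 1, 24, 23, 21]
Bubble up: no swaps needed
Result: [44, 37, 42, 1, 24, 23, 21]


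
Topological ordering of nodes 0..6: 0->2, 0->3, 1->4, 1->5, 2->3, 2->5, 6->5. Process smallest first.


Kahn's algorithm, process smallest node first
Order: [0, 1, 2, 3, 4, 6, 5]


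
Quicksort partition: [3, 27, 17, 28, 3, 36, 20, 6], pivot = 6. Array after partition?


Elements <= 6 go left of pivot.
Result: [3, 3, 6, 28, 27, 36, 20, 17], pivot at index 2


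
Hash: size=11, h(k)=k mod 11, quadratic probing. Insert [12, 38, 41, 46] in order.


Insertions: 12->slot 1; 38->slot 5; 41->slot 8; 46->slot 2
Table: [None, 12, 46, None, None, 38, None, None, 41, None, None]


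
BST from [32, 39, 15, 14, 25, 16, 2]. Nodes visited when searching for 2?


BST root = 32
Search for 2: compare at each node
Path: [32, 15, 14, 2]


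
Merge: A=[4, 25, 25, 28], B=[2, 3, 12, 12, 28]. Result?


Compare heads, take smaller each step.
Merged: [2, 3, 4, 12, 12, 25, 25, 28, 28]


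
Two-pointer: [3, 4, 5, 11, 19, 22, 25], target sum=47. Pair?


Two pointers: lo=0, hi=6
Found pair: (22, 25) summing to 47


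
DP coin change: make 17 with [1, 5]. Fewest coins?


dp[0]=0; dp[i]=1+min(dp[i-c] for c in coins)
...dp[12]=4, dp[13]=5, dp[14]=6, dp[15]=3, dp[16]=4, dp[17]=5
Minimum coins for 17 = 5


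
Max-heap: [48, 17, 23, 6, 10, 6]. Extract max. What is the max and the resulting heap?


Max = 48
Replace root with last, heapify down
Resulting heap: [23, 17, 6, 6, 10]


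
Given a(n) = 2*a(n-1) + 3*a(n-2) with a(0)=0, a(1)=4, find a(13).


Build bottom-up:
...a(11)=177148, a(12)=531440, a(13)=2*531440+3*177148=1594324


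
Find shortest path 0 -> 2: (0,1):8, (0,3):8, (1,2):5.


Dijkstra from 0:
Distances: {0: 0, 1: 8, 2: 13, 3: 8}
Shortest distance to 2 = 13, path = [0, 1, 2]


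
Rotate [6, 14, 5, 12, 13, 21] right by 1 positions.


Right rotate by 1: [21, 6, 14, 5, 12, 13]


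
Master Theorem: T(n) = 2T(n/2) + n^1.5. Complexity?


a=2, b=2, c=1.5. log_2(2)=1 < c=1.5. Case 3: O(n^c) = O(n^1.500)
Complexity: O(n^1.500)


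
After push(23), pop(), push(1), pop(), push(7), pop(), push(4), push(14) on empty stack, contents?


push(23) -> [23]
pop() returns 23 -> []
push(1) -> [1]
pop() returns 1 -> []
push(7) -> [7]
pop() returns 7 -> []
push(4) -> [4]
push(14) -> [4, 14]
Final stack (bottom to top): [4, 14]


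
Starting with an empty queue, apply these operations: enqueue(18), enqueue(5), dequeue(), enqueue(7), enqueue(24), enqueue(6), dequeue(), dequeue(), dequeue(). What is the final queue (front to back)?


enqueue(18) -> [18]
enqueue(5) -> [18, 5]
dequeue() returns 18 -> [5]
enqueue(7) -> [5, 7]
enqueue(24) -> [5, 7, 24]
enqueue(6) -> [5, 7, 24, 6]
dequeue() returns 5 -> [7, 24, 6]
dequeue() returns 7 -> [24, 6]
dequeue() returns 24 -> [6]
Final queue (front to back): [6]


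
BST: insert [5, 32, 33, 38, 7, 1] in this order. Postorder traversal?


Root = 5; build tree by BST insertion.
Postorder traversal: [1, 7, 38, 33, 32, 5]


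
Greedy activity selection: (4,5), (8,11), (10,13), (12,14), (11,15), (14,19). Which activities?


Greedy: pick earliest-ending, then skip overlaps.
Selected (4 activities): [(4, 5), (8, 11), (12, 14), (14, 19)]


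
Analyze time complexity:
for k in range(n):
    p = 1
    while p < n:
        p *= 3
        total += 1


Per nesting level: O(n) * O(log n) = O(n log n)
Complexity: O(n log n)


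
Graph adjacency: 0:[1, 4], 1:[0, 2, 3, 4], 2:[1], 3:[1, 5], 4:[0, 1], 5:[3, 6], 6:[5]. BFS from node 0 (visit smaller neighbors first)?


BFS queue: start with [0]
Visit order: [0, 1, 4, 2, 3, 5, 6]


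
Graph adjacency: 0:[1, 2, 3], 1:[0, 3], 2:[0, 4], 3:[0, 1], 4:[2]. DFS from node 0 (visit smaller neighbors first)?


DFS stack-based: start with [0]
Visit order: [0, 1, 3, 2, 4]


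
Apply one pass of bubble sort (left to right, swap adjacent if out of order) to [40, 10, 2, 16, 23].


After one pass: [10, 2, 16, 23, 40]


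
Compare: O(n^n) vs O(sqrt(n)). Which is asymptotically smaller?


sublinear grows slower than n^n
O(sqrt(n)) is asymptotically smaller; O(n^n) grows faster


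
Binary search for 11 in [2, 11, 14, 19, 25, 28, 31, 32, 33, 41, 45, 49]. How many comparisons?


Search for 11:
[0,11] mid=5 arr[5]=28
[0,4] mid=2 arr[2]=14
[0,1] mid=0 arr[0]=2
[1,1] mid=1 arr[1]=11
Total: 4 comparisons


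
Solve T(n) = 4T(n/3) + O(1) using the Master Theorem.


a=4, b=3, c=0. log_3(4)=1.262 > c=0. Case 1: O(n^log_b(a)) = O(n^1.262)
Complexity: O(n^1.262)


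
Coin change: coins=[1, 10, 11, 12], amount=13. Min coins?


dp[0]=0; dp[i]=1+min(dp[i-c] for c in coins)
...dp[8]=8, dp[9]=9, dp[10]=1, dp[11]=1, dp[12]=1, dp[13]=2
Minimum coins for 13 = 2


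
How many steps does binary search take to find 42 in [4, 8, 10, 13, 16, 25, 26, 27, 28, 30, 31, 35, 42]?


Search for 42:
[0,12] mid=6 arr[6]=26
[7,12] mid=9 arr[9]=30
[10,12] mid=11 arr[11]=35
[12,12] mid=12 arr[12]=42
Total: 4 comparisons


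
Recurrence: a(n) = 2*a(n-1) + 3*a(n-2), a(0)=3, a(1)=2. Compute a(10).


Build bottom-up:
...a(8)=8203, a(9)=24602, a(10)=2*24602+3*8203=73813


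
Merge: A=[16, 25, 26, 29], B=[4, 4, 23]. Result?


Compare heads, take smaller each step.
Merged: [4, 4, 16, 23, 25, 26, 29]


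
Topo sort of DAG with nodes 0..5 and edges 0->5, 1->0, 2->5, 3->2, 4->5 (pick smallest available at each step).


Kahn's algorithm, process smallest node first
Order: [1, 0, 3, 2, 4, 5]


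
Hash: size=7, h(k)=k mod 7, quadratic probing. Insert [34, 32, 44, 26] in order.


Insertions: 34->slot 6; 32->slot 4; 44->slot 2; 26->slot 5
Table: [None, None, 44, None, 32, 26, 34]


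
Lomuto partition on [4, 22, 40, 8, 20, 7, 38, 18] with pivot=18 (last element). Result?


Elements <= 18 go left of pivot.
Result: [4, 8, 7, 18, 20, 40, 38, 22], pivot at index 3


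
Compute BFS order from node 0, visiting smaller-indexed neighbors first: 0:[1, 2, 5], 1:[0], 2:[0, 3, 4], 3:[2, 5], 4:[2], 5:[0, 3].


BFS queue: start with [0]
Visit order: [0, 1, 2, 5, 3, 4]


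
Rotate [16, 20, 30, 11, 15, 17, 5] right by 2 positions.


Right rotate by 2: [17, 5, 16, 20, 30, 11, 15]


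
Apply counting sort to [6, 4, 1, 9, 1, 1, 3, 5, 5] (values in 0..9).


Count array: [0, 3, 0, 1, 1, 2, 1, 0, 0, 1]
Reconstruct: [1, 1, 1, 3, 4, 5, 5, 6, 9]


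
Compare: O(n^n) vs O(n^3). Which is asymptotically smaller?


cubic grows slower than n^n
O(n^3) is asymptotically smaller; O(n^n) grows faster


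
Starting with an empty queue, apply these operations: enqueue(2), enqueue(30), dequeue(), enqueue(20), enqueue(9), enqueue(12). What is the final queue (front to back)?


enqueue(2) -> [2]
enqueue(30) -> [2, 30]
dequeue() returns 2 -> [30]
enqueue(20) -> [30, 20]
enqueue(9) -> [30, 20, 9]
enqueue(12) -> [30, 20, 9, 12]
Final queue (front to back): [30, 20, 9, 12]


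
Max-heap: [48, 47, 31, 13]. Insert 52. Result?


Append 52: [48, 47, 31, 13, 52]
Bubble up: swap idx 4(52) with idx 1(47); swap idx 1(52) with idx 0(48)
Result: [52, 48, 31, 13, 47]


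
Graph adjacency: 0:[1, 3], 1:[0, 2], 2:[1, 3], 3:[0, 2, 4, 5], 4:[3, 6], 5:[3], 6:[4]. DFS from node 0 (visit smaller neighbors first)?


DFS stack-based: start with [0]
Visit order: [0, 1, 2, 3, 4, 6, 5]


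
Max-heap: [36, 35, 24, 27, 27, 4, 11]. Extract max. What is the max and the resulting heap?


Max = 36
Replace root with last, heapify down
Resulting heap: [35, 27, 24, 11, 27, 4]


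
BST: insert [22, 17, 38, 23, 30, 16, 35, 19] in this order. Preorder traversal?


Root = 22; build tree by BST insertion.
Preorder traversal: [22, 17, 16, 19, 38, 23, 30, 35]


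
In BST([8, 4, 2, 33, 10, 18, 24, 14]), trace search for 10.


BST root = 8
Search for 10: compare at each node
Path: [8, 33, 10]


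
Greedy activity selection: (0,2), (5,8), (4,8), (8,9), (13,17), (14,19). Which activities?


Greedy: pick earliest-ending, then skip overlaps.
Selected (4 activities): [(0, 2), (5, 8), (8, 9), (13, 17)]


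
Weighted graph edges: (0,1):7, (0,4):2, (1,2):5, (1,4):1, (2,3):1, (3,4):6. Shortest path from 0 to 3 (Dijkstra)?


Dijkstra from 0:
Distances: {0: 0, 1: 3, 2: 8, 3: 8, 4: 2}
Shortest distance to 3 = 8, path = [0, 4, 3]


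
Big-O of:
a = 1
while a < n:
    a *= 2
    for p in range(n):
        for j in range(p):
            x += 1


Per nesting level: O(log n) * O(n) * O(n) [triangular over p] = O(n^2 log n)
Complexity: O(n^2 log n)


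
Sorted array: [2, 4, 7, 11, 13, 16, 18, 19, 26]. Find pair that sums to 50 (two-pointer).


Two pointers: lo=0, hi=8
No pair sums to 50


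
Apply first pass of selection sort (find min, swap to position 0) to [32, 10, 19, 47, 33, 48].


After one pass: [10, 32, 19, 47, 33, 48]


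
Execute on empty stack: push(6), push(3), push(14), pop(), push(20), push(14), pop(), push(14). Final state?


push(6) -> [6]
push(3) -> [6, 3]
push(14) -> [6, 3, 14]
pop() returns 14 -> [6, 3]
push(20) -> [6, 3, 20]
push(14) -> [6, 3, 20, 14]
pop() returns 14 -> [6, 3, 20]
push(14) -> [6, 3, 20, 14]
Final stack (bottom to top): [6, 3, 20, 14]


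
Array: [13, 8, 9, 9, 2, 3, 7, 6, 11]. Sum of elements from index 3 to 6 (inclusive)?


Prefix sums: [0, 13, 21, 30, 39, 41, 44, 51, 57, 68]
Sum[3..6] = prefix[7] - prefix[3] = 51 - 30 = 21


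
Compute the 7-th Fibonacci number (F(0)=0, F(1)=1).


F(n)=F(n-1)+F(n-2)
...F(5)=5, F(6)=8, F(7)=13


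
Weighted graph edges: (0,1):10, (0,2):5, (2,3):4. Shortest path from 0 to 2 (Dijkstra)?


Dijkstra from 0:
Distances: {0: 0, 1: 10, 2: 5, 3: 9}
Shortest distance to 2 = 5, path = [0, 2]


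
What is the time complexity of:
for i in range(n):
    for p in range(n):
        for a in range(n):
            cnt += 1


Per nesting level: O(n) * O(n) * O(n) = O(n^3)
Complexity: O(n^3)


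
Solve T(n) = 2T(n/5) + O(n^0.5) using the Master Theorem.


a=2, b=5, c=0.5. log_5(2)=0.431 < c=0.5. Case 3: O(n^c) = O(sqrt(n))
Complexity: O(sqrt(n))


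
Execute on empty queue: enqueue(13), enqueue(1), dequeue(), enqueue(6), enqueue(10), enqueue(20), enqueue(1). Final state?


enqueue(13) -> [13]
enqueue(1) -> [13, 1]
dequeue() returns 13 -> [1]
enqueue(6) -> [1, 6]
enqueue(10) -> [1, 6, 10]
enqueue(20) -> [1, 6, 10, 20]
enqueue(1) -> [1, 6, 10, 20, 1]
Final queue (front to back): [1, 6, 10, 20, 1]


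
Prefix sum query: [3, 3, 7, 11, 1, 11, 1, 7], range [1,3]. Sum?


Prefix sums: [0, 3, 6, 13, 24, 25, 36, 37, 44]
Sum[1..3] = prefix[4] - prefix[1] = 24 - 3 = 21


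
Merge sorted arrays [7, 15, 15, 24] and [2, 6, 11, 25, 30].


Compare heads, take smaller each step.
Merged: [2, 6, 7, 11, 15, 15, 24, 25, 30]


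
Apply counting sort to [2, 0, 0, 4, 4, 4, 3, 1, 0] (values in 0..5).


Count array: [3, 1, 1, 1, 3, 0]
Reconstruct: [0, 0, 0, 1, 2, 3, 4, 4, 4]


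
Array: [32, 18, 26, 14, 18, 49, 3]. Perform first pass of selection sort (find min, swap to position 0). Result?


After one pass: [3, 18, 26, 14, 18, 49, 32]


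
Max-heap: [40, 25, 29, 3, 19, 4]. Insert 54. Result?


Append 54: [40, 25, 29, 3, 19, 4, 54]
Bubble up: swap idx 6(54) with idx 2(29); swap idx 2(54) with idx 0(40)
Result: [54, 25, 40, 3, 19, 4, 29]


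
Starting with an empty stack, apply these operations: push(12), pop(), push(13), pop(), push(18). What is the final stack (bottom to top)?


push(12) -> [12]
pop() returns 12 -> []
push(13) -> [13]
pop() returns 13 -> []
push(18) -> [18]
Final stack (bottom to top): [18]


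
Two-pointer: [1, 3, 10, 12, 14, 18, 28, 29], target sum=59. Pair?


Two pointers: lo=0, hi=7
No pair sums to 59


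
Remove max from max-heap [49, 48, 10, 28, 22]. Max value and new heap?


Max = 49
Replace root with last, heapify down
Resulting heap: [48, 28, 10, 22]


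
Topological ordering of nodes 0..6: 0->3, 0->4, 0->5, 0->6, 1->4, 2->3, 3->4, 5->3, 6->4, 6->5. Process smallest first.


Kahn's algorithm, process smallest node first
Order: [0, 1, 2, 6, 5, 3, 4]


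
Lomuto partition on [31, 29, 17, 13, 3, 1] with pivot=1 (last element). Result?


Elements <= 1 go left of pivot.
Result: [1, 29, 17, 13, 3, 31], pivot at index 0


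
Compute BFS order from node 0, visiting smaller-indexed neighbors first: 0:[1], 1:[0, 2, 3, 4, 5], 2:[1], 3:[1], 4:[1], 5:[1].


BFS queue: start with [0]
Visit order: [0, 1, 2, 3, 4, 5]


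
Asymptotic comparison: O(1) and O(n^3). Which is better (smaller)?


constant grows slower than cubic
O(1) is asymptotically smaller; O(n^3) grows faster


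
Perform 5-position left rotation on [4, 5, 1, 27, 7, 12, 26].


Left rotate by 5: [12, 26, 4, 5, 1, 27, 7]


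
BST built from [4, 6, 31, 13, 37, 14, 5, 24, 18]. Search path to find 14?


BST root = 4
Search for 14: compare at each node
Path: [4, 6, 31, 13, 14]


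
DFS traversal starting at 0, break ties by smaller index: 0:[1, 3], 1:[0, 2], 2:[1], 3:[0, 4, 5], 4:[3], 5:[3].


DFS stack-based: start with [0]
Visit order: [0, 1, 2, 3, 4, 5]


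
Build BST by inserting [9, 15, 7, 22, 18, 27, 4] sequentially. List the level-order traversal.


Root = 9; build tree by BST insertion.
Level-Order traversal: [9, 7, 15, 4, 22, 18, 27]


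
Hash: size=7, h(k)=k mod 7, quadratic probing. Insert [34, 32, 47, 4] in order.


Insertions: 34->slot 6; 32->slot 4; 47->slot 5; 4->slot 1
Table: [None, 4, None, None, 32, 47, 34]


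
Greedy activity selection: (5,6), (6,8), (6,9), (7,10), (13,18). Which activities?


Greedy: pick earliest-ending, then skip overlaps.
Selected (3 activities): [(5, 6), (6, 8), (13, 18)]


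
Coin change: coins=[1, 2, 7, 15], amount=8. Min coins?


dp[0]=0; dp[i]=1+min(dp[i-c] for c in coins)
...dp[3]=2, dp[4]=2, dp[5]=3, dp[6]=3, dp[7]=1, dp[8]=2
Minimum coins for 8 = 2


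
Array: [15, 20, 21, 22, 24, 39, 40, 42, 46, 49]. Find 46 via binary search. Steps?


Search for 46:
[0,9] mid=4 arr[4]=24
[5,9] mid=7 arr[7]=42
[8,9] mid=8 arr[8]=46
Total: 3 comparisons


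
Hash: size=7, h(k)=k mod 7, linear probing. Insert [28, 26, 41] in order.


Insertions: 28->slot 0; 26->slot 5; 41->slot 6
Table: [28, None, None, None, None, 26, 41]


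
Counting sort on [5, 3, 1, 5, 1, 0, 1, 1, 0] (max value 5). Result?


Count array: [2, 4, 0, 1, 0, 2]
Reconstruct: [0, 0, 1, 1, 1, 1, 3, 5, 5]


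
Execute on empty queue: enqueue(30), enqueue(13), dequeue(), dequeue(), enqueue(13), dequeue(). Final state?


enqueue(30) -> [30]
enqueue(13) -> [30, 13]
dequeue() returns 30 -> [13]
dequeue() returns 13 -> []
enqueue(13) -> [13]
dequeue() returns 13 -> []
Final queue (front to back): []


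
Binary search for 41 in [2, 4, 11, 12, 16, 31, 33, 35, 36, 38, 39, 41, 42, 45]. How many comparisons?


Search for 41:
[0,13] mid=6 arr[6]=33
[7,13] mid=10 arr[10]=39
[11,13] mid=12 arr[12]=42
[11,11] mid=11 arr[11]=41
Total: 4 comparisons


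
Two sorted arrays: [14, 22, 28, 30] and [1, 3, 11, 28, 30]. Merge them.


Compare heads, take smaller each step.
Merged: [1, 3, 11, 14, 22, 28, 28, 30, 30]


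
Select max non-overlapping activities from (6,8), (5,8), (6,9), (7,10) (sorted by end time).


Greedy: pick earliest-ending, then skip overlaps.
Selected (1 activities): [(6, 8)]


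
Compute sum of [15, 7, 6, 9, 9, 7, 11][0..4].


Prefix sums: [0, 15, 22, 28, 37, 46, 53, 64]
Sum[0..4] = prefix[5] - prefix[0] = 46 - 0 = 46


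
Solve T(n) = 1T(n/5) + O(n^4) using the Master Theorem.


a=1, b=5, c=4. log_5(1)=0 < c=4. Case 3: O(n^c) = O(n^4)
Complexity: O(n^4)


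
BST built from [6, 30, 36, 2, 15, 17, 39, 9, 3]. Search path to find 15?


BST root = 6
Search for 15: compare at each node
Path: [6, 30, 15]


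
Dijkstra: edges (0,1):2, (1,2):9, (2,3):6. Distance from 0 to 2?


Dijkstra from 0:
Distances: {0: 0, 1: 2, 2: 11, 3: 17}
Shortest distance to 2 = 11, path = [0, 1, 2]


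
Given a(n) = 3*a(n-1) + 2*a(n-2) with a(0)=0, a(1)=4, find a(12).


Build bottom-up:
...a(10)=318588, a(11)=1134668, a(12)=3*1134668+2*318588=4041180


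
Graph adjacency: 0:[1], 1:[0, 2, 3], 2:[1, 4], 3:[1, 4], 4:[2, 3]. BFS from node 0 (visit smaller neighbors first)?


BFS queue: start with [0]
Visit order: [0, 1, 2, 3, 4]


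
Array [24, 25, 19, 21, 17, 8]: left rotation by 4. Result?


Left rotate by 4: [17, 8, 24, 25, 19, 21]


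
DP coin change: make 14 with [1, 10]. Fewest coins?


dp[0]=0; dp[i]=1+min(dp[i-c] for c in coins)
...dp[9]=9, dp[10]=1, dp[11]=2, dp[12]=3, dp[13]=4, dp[14]=5
Minimum coins for 14 = 5


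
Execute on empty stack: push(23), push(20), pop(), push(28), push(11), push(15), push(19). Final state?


push(23) -> [23]
push(20) -> [23, 20]
pop() returns 20 -> [23]
push(28) -> [23, 28]
push(11) -> [23, 28, 11]
push(15) -> [23, 28, 11, 15]
push(19) -> [23, 28, 11, 15, 19]
Final stack (bottom to top): [23, 28, 11, 15, 19]


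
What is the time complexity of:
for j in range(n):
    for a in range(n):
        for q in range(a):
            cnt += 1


Per nesting level: O(n) * O(n) * O(n) [triangular over a] = O(n^3)
Complexity: O(n^3)


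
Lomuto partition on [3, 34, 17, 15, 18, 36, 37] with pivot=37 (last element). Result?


Elements <= 37 go left of pivot.
Result: [3, 34, 17, 15, 18, 36, 37], pivot at index 6


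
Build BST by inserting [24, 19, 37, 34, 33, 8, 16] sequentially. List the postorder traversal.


Root = 24; build tree by BST insertion.
Postorder traversal: [16, 8, 19, 33, 34, 37, 24]


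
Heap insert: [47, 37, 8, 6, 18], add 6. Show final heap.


Append 6: [47, 37, 8, 6, 18, 6]
Bubble up: no swaps needed
Result: [47, 37, 8, 6, 18, 6]


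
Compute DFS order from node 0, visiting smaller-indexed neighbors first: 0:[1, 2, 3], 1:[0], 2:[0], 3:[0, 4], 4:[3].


DFS stack-based: start with [0]
Visit order: [0, 1, 2, 3, 4]


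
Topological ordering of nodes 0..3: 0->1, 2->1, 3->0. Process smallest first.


Kahn's algorithm, process smallest node first
Order: [2, 3, 0, 1]


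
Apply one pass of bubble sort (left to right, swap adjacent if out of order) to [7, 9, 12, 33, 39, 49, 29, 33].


After one pass: [7, 9, 12, 33, 39, 29, 33, 49]


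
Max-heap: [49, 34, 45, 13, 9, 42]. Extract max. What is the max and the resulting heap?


Max = 49
Replace root with last, heapify down
Resulting heap: [45, 34, 42, 13, 9]


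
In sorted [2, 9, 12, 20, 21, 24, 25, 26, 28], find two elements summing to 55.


Two pointers: lo=0, hi=8
No pair sums to 55


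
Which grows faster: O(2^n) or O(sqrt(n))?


sublinear grows slower than exponential
O(sqrt(n)) is asymptotically smaller; O(2^n) grows faster


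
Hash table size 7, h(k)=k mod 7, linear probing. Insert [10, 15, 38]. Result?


Insertions: 10->slot 3; 15->slot 1; 38->slot 4
Table: [None, 15, None, 10, 38, None, None]


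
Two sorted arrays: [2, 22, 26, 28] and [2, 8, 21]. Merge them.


Compare heads, take smaller each step.
Merged: [2, 2, 8, 21, 22, 26, 28]


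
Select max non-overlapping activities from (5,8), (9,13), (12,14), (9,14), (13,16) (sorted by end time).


Greedy: pick earliest-ending, then skip overlaps.
Selected (3 activities): [(5, 8), (9, 13), (13, 16)]


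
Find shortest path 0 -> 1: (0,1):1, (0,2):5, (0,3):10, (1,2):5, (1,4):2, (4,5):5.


Dijkstra from 0:
Distances: {0: 0, 1: 1, 2: 5, 3: 10, 4: 3, 5: 8}
Shortest distance to 1 = 1, path = [0, 1]


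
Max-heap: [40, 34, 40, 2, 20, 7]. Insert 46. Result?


Append 46: [40, 34, 40, 2, 20, 7, 46]
Bubble up: swap idx 6(46) with idx 2(40); swap idx 2(46) with idx 0(40)
Result: [46, 34, 40, 2, 20, 7, 40]


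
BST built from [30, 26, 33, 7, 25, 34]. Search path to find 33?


BST root = 30
Search for 33: compare at each node
Path: [30, 33]


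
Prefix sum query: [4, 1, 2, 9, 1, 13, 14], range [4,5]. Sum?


Prefix sums: [0, 4, 5, 7, 16, 17, 30, 44]
Sum[4..5] = prefix[6] - prefix[4] = 30 - 16 = 14


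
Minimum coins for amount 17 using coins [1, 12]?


dp[0]=0; dp[i]=1+min(dp[i-c] for c in coins)
...dp[12]=1, dp[13]=2, dp[14]=3, dp[15]=4, dp[16]=5, dp[17]=6
Minimum coins for 17 = 6


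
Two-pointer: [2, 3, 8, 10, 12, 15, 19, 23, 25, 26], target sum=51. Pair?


Two pointers: lo=0, hi=9
Found pair: (25, 26) summing to 51


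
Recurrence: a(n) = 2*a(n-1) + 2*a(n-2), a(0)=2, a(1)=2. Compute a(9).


Build bottom-up:
...a(7)=1136, a(8)=3104, a(9)=2*3104+2*1136=8480


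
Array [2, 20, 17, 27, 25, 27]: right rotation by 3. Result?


Right rotate by 3: [27, 25, 27, 2, 20, 17]


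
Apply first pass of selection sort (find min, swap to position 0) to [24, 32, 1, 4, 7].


After one pass: [1, 32, 24, 4, 7]


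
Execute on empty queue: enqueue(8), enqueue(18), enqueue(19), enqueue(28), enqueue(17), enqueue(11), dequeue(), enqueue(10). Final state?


enqueue(8) -> [8]
enqueue(18) -> [8, 18]
enqueue(19) -> [8, 18, 19]
enqueue(28) -> [8, 18, 19, 28]
enqueue(17) -> [8, 18, 19, 28, 17]
enqueue(11) -> [8, 18, 19, 28, 17, 11]
dequeue() returns 8 -> [18, 19, 28, 17, 11]
enqueue(10) -> [18, 19, 28, 17, 11, 10]
Final queue (front to back): [18, 19, 28, 17, 11, 10]


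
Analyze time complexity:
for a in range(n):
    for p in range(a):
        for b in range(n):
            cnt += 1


Per nesting level: O(n) * O(n) [triangular over a] * O(n) = O(n^3)
Complexity: O(n^3)


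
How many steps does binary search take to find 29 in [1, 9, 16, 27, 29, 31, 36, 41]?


Search for 29:
[0,7] mid=3 arr[3]=27
[4,7] mid=5 arr[5]=31
[4,4] mid=4 arr[4]=29
Total: 3 comparisons


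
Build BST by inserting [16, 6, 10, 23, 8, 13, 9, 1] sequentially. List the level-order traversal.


Root = 16; build tree by BST insertion.
Level-Order traversal: [16, 6, 23, 1, 10, 8, 13, 9]


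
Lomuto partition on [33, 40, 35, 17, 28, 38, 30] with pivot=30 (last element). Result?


Elements <= 30 go left of pivot.
Result: [17, 28, 30, 33, 40, 38, 35], pivot at index 2


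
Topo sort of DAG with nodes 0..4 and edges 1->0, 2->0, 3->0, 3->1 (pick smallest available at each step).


Kahn's algorithm, process smallest node first
Order: [2, 3, 1, 0, 4]


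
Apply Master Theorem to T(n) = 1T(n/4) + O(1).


a=1, b=4, c=0. log_4(1)=0 = c=0. Case 2: O(n^c log n) = O(log n)
Complexity: O(log n)


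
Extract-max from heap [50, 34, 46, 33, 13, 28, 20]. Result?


Max = 50
Replace root with last, heapify down
Resulting heap: [46, 34, 28, 33, 13, 20]


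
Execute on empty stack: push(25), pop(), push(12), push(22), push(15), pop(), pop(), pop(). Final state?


push(25) -> [25]
pop() returns 25 -> []
push(12) -> [12]
push(22) -> [12, 22]
push(15) -> [12, 22, 15]
pop() returns 15 -> [12, 22]
pop() returns 22 -> [12]
pop() returns 12 -> []
Final stack (bottom to top): []


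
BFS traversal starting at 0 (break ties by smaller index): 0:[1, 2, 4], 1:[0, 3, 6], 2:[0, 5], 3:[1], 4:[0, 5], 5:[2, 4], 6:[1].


BFS queue: start with [0]
Visit order: [0, 1, 2, 4, 3, 6, 5]


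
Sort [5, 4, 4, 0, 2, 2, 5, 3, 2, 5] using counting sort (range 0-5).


Count array: [1, 0, 3, 1, 2, 3]
Reconstruct: [0, 2, 2, 2, 3, 4, 4, 5, 5, 5]


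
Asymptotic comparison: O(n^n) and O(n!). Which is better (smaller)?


factorial grows slower than n^n
O(n!) is asymptotically smaller; O(n^n) grows faster


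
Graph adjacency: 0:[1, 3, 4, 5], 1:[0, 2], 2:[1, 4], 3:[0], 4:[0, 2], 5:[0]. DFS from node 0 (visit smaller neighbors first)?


DFS stack-based: start with [0]
Visit order: [0, 1, 2, 4, 3, 5]


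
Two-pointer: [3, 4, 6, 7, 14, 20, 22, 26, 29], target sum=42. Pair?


Two pointers: lo=0, hi=8
Found pair: (20, 22) summing to 42


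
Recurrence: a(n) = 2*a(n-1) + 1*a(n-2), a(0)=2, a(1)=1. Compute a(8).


Build bottom-up:
...a(6)=128, a(7)=309, a(8)=2*309+1*128=746


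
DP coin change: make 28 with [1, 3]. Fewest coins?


dp[0]=0; dp[i]=1+min(dp[i-c] for c in coins)
...dp[23]=9, dp[24]=8, dp[25]=9, dp[26]=10, dp[27]=9, dp[28]=10
Minimum coins for 28 = 10


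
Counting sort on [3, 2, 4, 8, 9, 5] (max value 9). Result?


Count array: [0, 0, 1, 1, 1, 1, 0, 0, 1, 1]
Reconstruct: [2, 3, 4, 5, 8, 9]


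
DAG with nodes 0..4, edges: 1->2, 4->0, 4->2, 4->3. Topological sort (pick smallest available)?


Kahn's algorithm, process smallest node first
Order: [1, 4, 0, 2, 3]


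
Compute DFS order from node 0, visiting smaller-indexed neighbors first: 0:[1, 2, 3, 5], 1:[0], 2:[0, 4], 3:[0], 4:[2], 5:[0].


DFS stack-based: start with [0]
Visit order: [0, 1, 2, 4, 3, 5]


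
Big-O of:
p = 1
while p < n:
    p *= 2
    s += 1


Per nesting level: O(log n) = O(log n)
Complexity: O(log n)


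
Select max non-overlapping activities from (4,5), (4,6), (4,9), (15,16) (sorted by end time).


Greedy: pick earliest-ending, then skip overlaps.
Selected (2 activities): [(4, 5), (15, 16)]


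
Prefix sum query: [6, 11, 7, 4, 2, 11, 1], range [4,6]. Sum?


Prefix sums: [0, 6, 17, 24, 28, 30, 41, 42]
Sum[4..6] = prefix[7] - prefix[4] = 42 - 28 = 14


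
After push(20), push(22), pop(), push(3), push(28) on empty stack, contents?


push(20) -> [20]
push(22) -> [20, 22]
pop() returns 22 -> [20]
push(3) -> [20, 3]
push(28) -> [20, 3, 28]
Final stack (bottom to top): [20, 3, 28]


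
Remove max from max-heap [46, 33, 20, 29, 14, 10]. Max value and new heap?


Max = 46
Replace root with last, heapify down
Resulting heap: [33, 29, 20, 10, 14]


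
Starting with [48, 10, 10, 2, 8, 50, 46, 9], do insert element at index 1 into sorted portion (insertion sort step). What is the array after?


After one pass: [10, 48, 10, 2, 8, 50, 46, 9]


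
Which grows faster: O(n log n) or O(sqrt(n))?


sublinear grows slower than linearithmic
O(sqrt(n)) is asymptotically smaller; O(n log n) grows faster


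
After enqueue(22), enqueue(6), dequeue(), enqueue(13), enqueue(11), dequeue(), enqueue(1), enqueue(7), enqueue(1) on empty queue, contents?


enqueue(22) -> [22]
enqueue(6) -> [22, 6]
dequeue() returns 22 -> [6]
enqueue(13) -> [6, 13]
enqueue(11) -> [6, 13, 11]
dequeue() returns 6 -> [13, 11]
enqueue(1) -> [13, 11, 1]
enqueue(7) -> [13, 11, 1, 7]
enqueue(1) -> [13, 11, 1, 7, 1]
Final queue (front to back): [13, 11, 1, 7, 1]


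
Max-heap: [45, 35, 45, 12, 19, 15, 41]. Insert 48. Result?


Append 48: [45, 35, 45, 12, 19, 15, 41, 48]
Bubble up: swap idx 7(48) with idx 3(12); swap idx 3(48) with idx 1(35); swap idx 1(48) with idx 0(45)
Result: [48, 45, 45, 35, 19, 15, 41, 12]


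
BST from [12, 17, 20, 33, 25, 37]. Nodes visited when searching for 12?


BST root = 12
Search for 12: compare at each node
Path: [12]


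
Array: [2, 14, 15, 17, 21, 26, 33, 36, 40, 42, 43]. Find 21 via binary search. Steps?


Search for 21:
[0,10] mid=5 arr[5]=26
[0,4] mid=2 arr[2]=15
[3,4] mid=3 arr[3]=17
[4,4] mid=4 arr[4]=21
Total: 4 comparisons


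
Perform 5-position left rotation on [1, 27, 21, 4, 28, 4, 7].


Left rotate by 5: [4, 7, 1, 27, 21, 4, 28]


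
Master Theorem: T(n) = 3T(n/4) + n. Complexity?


a=3, b=4, c=1. log_4(3)=0.792 < c=1. Case 3: O(n^c) = O(n)
Complexity: O(n)


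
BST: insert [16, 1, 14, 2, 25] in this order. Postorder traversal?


Root = 16; build tree by BST insertion.
Postorder traversal: [2, 14, 1, 25, 16]


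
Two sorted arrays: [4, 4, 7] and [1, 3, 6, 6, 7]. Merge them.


Compare heads, take smaller each step.
Merged: [1, 3, 4, 4, 6, 6, 7, 7]


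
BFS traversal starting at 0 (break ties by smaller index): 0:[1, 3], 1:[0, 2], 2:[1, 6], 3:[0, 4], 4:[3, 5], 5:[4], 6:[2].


BFS queue: start with [0]
Visit order: [0, 1, 3, 2, 4, 6, 5]


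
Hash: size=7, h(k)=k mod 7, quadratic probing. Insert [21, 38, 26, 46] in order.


Insertions: 21->slot 0; 38->slot 3; 26->slot 5; 46->slot 4
Table: [21, None, None, 38, 46, 26, None]


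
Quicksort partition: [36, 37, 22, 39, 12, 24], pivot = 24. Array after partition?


Elements <= 24 go left of pivot.
Result: [22, 12, 24, 39, 37, 36], pivot at index 2


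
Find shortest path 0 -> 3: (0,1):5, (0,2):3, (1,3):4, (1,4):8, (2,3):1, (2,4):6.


Dijkstra from 0:
Distances: {0: 0, 1: 5, 2: 3, 3: 4, 4: 9}
Shortest distance to 3 = 4, path = [0, 2, 3]


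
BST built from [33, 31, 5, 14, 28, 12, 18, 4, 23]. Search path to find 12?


BST root = 33
Search for 12: compare at each node
Path: [33, 31, 5, 14, 12]


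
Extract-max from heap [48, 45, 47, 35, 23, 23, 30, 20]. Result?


Max = 48
Replace root with last, heapify down
Resulting heap: [47, 45, 30, 35, 23, 23, 20]


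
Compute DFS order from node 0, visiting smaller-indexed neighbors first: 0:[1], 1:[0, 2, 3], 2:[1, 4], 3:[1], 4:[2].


DFS stack-based: start with [0]
Visit order: [0, 1, 2, 4, 3]


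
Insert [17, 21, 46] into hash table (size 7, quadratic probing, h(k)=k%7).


Insertions: 17->slot 3; 21->slot 0; 46->slot 4
Table: [21, None, None, 17, 46, None, None]


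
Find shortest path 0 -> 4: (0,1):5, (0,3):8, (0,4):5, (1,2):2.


Dijkstra from 0:
Distances: {0: 0, 1: 5, 2: 7, 3: 8, 4: 5}
Shortest distance to 4 = 5, path = [0, 4]


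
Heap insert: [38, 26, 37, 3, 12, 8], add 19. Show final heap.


Append 19: [38, 26, 37, 3, 12, 8, 19]
Bubble up: no swaps needed
Result: [38, 26, 37, 3, 12, 8, 19]


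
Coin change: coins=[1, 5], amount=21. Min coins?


dp[0]=0; dp[i]=1+min(dp[i-c] for c in coins)
...dp[16]=4, dp[17]=5, dp[18]=6, dp[19]=7, dp[20]=4, dp[21]=5
Minimum coins for 21 = 5


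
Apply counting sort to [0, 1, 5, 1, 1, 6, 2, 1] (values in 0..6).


Count array: [1, 4, 1, 0, 0, 1, 1]
Reconstruct: [0, 1, 1, 1, 1, 2, 5, 6]


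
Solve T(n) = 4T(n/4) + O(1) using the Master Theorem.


a=4, b=4, c=0. log_4(4)=1 > c=0. Case 1: O(n^log_b(a)) = O(n)
Complexity: O(n)


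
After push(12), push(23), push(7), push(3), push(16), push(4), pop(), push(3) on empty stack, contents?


push(12) -> [12]
push(23) -> [12, 23]
push(7) -> [12, 23, 7]
push(3) -> [12, 23, 7, 3]
push(16) -> [12, 23, 7, 3, 16]
push(4) -> [12, 23, 7, 3, 16, 4]
pop() returns 4 -> [12, 23, 7, 3, 16]
push(3) -> [12, 23, 7, 3, 16, 3]
Final stack (bottom to top): [12, 23, 7, 3, 16, 3]


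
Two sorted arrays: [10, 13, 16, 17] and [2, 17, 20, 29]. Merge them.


Compare heads, take smaller each step.
Merged: [2, 10, 13, 16, 17, 17, 20, 29]


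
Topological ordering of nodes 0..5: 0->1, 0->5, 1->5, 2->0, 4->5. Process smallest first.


Kahn's algorithm, process smallest node first
Order: [2, 0, 1, 3, 4, 5]


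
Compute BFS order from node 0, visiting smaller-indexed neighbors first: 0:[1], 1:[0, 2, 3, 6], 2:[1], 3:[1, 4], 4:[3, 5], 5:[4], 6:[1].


BFS queue: start with [0]
Visit order: [0, 1, 2, 3, 6, 4, 5]


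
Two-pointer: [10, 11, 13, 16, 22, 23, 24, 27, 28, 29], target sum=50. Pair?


Two pointers: lo=0, hi=9
Found pair: (22, 28) summing to 50


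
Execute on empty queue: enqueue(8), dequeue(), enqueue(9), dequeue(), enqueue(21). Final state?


enqueue(8) -> [8]
dequeue() returns 8 -> []
enqueue(9) -> [9]
dequeue() returns 9 -> []
enqueue(21) -> [21]
Final queue (front to back): [21]


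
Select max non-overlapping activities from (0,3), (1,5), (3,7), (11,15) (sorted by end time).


Greedy: pick earliest-ending, then skip overlaps.
Selected (3 activities): [(0, 3), (3, 7), (11, 15)]
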